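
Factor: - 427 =-7^1*61^1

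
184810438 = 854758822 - 669948384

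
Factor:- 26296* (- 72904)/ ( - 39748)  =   - 2^4*13^1*173^1  *523^(-1)*701^1 = - 25224784/523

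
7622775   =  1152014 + 6470761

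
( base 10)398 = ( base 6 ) 1502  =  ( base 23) h7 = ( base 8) 616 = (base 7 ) 1106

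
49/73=49/73 = 0.67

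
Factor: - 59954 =-2^1*31^1*967^1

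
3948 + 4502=8450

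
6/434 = 3/217= 0.01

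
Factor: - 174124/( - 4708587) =2^2*3^( - 1) * 13^( - 1)*101^1*157^(  -  1 )*431^1*769^( - 1 )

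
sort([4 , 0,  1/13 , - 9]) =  [  -  9 , 0,1/13,4]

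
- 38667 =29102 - 67769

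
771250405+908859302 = 1680109707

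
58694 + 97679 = 156373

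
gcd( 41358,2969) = 1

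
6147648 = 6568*936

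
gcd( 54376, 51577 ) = 1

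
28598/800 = 14299/400  =  35.75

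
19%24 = 19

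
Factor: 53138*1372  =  72905336=2^3*7^3*163^2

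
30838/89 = 30838/89  =  346.49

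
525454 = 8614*61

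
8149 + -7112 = 1037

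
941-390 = 551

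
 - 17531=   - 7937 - 9594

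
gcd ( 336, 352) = 16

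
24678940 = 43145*572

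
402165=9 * 44685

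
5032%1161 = 388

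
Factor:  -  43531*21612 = - 2^2 * 3^1*101^1*431^1 *1801^1 = - 940791972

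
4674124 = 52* 89887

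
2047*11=22517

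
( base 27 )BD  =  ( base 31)a0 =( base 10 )310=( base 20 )FA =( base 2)100110110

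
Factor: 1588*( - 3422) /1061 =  - 5434136/1061  =  - 2^3*29^1*59^1*397^1*1061^( - 1) 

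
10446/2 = 5223 = 5223.00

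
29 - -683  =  712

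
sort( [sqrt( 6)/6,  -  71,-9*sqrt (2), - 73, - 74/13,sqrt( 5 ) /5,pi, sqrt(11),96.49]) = [ - 73, - 71, - 9*sqrt(2 ), - 74/13, sqrt(6 )/6 , sqrt(5)/5,pi, sqrt( 11 ), 96.49] 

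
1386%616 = 154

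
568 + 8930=9498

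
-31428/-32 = 7857/8 = 982.12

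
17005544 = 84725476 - 67719932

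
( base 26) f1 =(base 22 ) hh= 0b110000111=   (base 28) DR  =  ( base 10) 391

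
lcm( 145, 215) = 6235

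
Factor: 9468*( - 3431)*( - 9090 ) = 2^3 * 3^4  *  5^1*47^1*73^1*101^1*263^1 = 295285995720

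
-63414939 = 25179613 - 88594552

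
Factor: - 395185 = - 5^1*7^2*1613^1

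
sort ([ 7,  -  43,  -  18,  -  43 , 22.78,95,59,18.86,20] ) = [-43, - 43,-18,7,18.86, 20,22.78,59,95] 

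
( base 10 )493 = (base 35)E3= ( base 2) 111101101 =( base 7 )1303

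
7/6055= 1/865=0.00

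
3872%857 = 444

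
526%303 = 223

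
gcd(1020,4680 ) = 60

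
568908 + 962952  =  1531860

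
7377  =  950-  - 6427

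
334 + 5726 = 6060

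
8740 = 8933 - 193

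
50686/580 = 25343/290 = 87.39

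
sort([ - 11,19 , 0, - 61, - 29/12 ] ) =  [ - 61, - 11, - 29/12,0,19]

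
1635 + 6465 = 8100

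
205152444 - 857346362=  - 652193918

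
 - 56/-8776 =7/1097 = 0.01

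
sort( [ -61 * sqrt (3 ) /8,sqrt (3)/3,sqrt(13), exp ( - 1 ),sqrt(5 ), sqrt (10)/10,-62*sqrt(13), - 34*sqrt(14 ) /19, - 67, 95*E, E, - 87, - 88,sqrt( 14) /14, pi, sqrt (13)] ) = [ - 62 * sqrt ( 13),- 88, - 87, - 67,-61 *sqrt(3) /8, - 34  *sqrt( 14 )/19, sqrt(14 ) /14, sqrt( 10)/10, exp(  -  1 ),sqrt( 3)/3,sqrt(5 ), E, pi, sqrt( 13 ),sqrt( 13), 95*E]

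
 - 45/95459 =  - 45/95459 = - 0.00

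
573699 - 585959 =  - 12260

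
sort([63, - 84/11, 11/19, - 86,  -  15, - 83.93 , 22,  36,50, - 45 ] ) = [ - 86,-83.93, - 45, - 15, - 84/11,11/19,22,36,50, 63 ]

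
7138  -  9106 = - 1968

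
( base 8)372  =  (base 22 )b8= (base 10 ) 250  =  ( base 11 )208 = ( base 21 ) BJ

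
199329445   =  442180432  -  242850987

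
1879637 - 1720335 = 159302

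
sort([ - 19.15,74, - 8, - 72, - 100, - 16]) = [ - 100, - 72, - 19.15, - 16, - 8, 74 ]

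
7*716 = 5012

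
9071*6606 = 59923026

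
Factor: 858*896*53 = 40744704 = 2^8 * 3^1*7^1*11^1*13^1*53^1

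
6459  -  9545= - 3086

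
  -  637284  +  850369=213085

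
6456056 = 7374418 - 918362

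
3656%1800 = 56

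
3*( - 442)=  -1326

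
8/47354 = 4/23677=0.00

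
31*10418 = 322958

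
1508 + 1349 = 2857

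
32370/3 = 10790=10790.00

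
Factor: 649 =11^1*59^1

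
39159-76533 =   -  37374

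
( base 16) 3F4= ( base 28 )184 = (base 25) 1FC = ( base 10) 1012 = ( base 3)1101111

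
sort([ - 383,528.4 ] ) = [  -  383,528.4]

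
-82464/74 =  - 41232/37 = - 1114.38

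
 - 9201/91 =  - 102 + 81/91 = - 101.11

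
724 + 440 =1164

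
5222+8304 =13526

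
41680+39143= 80823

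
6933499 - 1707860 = 5225639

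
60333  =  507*119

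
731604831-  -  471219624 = 1202824455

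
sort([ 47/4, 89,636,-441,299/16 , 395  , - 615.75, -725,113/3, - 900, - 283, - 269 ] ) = [ - 900, - 725 , - 615.75, - 441, - 283, - 269,47/4,299/16,113/3,89,395,636 ] 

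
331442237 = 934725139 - 603282902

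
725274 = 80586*9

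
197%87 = 23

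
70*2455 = 171850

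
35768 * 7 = 250376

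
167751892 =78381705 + 89370187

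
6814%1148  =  1074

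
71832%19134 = 14430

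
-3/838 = - 1  +  835/838 = - 0.00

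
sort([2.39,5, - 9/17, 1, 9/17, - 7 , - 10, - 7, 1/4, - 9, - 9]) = [ - 10,-9, - 9, - 7, - 7,-9/17, 1/4, 9/17, 1,2.39, 5]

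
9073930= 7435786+1638144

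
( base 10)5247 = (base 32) 53v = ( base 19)ea3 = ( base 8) 12177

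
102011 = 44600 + 57411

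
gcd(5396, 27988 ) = 4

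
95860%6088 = 4540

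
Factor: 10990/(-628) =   -  35/2  =  - 2^( - 1)*5^1*7^1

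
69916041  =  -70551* ( - 991 )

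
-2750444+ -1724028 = -4474472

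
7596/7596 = 1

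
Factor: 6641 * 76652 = 509045932 = 2^2 *29^1*229^1*19163^1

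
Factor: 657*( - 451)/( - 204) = 2^( - 2)*3^1*11^1 * 17^( - 1)*41^1*73^1=98769/68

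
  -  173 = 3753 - 3926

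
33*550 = 18150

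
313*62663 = 19613519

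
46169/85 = 46169/85 = 543.16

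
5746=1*5746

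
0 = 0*479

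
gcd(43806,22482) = 6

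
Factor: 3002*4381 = 13151762 = 2^1 *13^1*19^1*79^1 * 337^1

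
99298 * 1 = 99298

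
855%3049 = 855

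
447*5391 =2409777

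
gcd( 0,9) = 9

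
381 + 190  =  571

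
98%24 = 2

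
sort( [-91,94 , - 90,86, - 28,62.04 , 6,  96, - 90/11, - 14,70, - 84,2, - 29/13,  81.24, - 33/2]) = [  -  91, - 90,-84, - 28 , - 33/2, - 14, - 90/11, - 29/13, 2,  6 , 62.04,  70, 81.24, 86,94,96]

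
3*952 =2856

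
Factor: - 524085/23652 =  - 174695/7884 = -  2^(  -  2 )*3^( - 3 )*5^1*73^( - 1)*34939^1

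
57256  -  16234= 41022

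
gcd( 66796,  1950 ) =2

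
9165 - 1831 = 7334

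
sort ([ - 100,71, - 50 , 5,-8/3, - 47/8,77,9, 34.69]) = [ -100,-50, - 47/8 , - 8/3,5 , 9,34.69,71, 77] 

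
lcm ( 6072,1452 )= 66792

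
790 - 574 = 216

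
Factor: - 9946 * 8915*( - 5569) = 493795377710 =2^1*5^1*1783^1*4973^1*5569^1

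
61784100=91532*675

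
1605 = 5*321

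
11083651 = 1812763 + 9270888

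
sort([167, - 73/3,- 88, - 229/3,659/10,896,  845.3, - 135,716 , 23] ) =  [ - 135,  -  88, - 229/3, - 73/3,23,659/10,167,716,  845.3,896 ]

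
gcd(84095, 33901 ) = 1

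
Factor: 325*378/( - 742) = - 8775/53 =-  3^3 * 5^2*13^1*53^(  -  1) 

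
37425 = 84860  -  47435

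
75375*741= 55852875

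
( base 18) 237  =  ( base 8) 1305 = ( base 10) 709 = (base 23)17j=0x2c5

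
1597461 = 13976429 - 12378968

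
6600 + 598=7198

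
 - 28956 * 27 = - 781812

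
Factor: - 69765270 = - 2^1*3^1 * 5^1* 2325509^1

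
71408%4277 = 2976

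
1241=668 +573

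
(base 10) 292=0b100100100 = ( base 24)C4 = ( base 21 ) DJ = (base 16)124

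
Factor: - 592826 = - 2^1*13^1*151^2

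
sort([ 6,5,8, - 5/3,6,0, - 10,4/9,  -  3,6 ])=[ - 10,-3, - 5/3,0,4/9, 5 , 6 , 6,6,  8 ]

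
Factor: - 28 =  - 2^2*7^1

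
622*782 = 486404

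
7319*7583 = 55499977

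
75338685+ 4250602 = 79589287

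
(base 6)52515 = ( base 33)6H8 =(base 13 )3305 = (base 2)1101110111111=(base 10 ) 7103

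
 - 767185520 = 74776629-841962149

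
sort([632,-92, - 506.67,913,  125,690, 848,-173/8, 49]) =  [  -  506.67, - 92, - 173/8 , 49, 125, 632, 690,  848, 913]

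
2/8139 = 2/8139 = 0.00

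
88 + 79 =167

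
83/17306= 83/17306 = 0.00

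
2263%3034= 2263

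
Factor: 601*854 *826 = 423947804 = 2^2*7^2*59^1*61^1*601^1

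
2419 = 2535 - 116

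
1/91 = 1/91  =  0.01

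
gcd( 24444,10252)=4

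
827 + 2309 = 3136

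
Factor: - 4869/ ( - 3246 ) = 3/2 =2^( - 1 ) * 3^1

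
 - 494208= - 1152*429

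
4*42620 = 170480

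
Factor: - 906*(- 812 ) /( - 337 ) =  - 735672/337 = - 2^3*3^1 * 7^1*29^1* 151^1 * 337^( - 1 ) 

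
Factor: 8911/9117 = 3^ (-2)*7^1*19^1*67^1*1013^( - 1)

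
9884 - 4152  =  5732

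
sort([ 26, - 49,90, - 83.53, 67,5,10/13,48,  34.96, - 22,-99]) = [-99, - 83.53, - 49,  -  22, 10/13, 5,26, 34.96,48,67 , 90]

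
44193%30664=13529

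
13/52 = 1/4 = 0.25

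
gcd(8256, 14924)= 4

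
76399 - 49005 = 27394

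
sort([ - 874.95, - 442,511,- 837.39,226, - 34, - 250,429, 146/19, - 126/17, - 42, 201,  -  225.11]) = [ - 874.95,- 837.39,-442, - 250 , - 225.11,- 42, - 34,-126/17, 146/19,201 , 226,429, 511] 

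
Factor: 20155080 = 2^3*3^1 * 5^1*11^1*15269^1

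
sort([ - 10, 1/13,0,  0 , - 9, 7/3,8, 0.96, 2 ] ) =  [ -10, - 9,0, 0, 1/13, 0.96, 2,7/3, 8]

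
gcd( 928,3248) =464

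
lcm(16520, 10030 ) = 280840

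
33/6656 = 33/6656 = 0.00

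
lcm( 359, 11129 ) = 11129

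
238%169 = 69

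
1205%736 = 469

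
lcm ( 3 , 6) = 6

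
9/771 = 3/257 = 0.01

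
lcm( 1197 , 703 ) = 44289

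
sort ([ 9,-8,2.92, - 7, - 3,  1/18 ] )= [ - 8, - 7 , - 3, 1/18,2.92, 9]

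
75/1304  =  75/1304 =0.06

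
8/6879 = 8/6879=0.00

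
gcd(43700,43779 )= 1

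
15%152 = 15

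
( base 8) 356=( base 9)284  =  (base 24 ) 9m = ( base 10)238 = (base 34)70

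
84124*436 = 36678064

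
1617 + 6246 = 7863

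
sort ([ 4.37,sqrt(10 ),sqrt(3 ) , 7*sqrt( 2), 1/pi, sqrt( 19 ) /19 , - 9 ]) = [ - 9, sqrt( 19 )/19, 1/pi, sqrt (3),  sqrt( 10 ),4.37, 7*sqrt(2 ) ] 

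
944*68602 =64760288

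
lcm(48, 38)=912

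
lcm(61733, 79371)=555597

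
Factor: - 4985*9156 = - 2^2*3^1 * 5^1*7^1*109^1*997^1 = - 45642660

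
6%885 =6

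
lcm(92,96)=2208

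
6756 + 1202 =7958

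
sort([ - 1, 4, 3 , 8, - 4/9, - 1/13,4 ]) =[ - 1,  -  4/9, - 1/13,3,4,4,8] 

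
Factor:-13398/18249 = - 2^1*29^1*79^( - 1)  =  - 58/79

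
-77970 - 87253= - 165223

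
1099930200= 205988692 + 893941508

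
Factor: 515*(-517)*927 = -3^2*5^1*11^1 * 47^1*103^2 = - 246818385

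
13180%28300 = 13180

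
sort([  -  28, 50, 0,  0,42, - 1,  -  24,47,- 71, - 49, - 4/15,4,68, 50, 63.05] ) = [- 71, - 49,-28,  -  24, - 1,-4/15, 0, 0, 4,42 , 47, 50, 50, 63.05,68 ] 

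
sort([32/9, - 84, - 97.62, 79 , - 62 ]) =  [ - 97.62, - 84, - 62, 32/9,79]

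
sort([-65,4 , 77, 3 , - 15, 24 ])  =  [ - 65, - 15,3, 4,  24, 77] 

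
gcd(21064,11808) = 8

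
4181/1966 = 2 + 249/1966 = 2.13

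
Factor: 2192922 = 2^1*3^2*29^1 * 4201^1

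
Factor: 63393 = 3^1*11^1*17^1*113^1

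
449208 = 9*49912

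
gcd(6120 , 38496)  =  24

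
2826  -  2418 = 408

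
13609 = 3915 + 9694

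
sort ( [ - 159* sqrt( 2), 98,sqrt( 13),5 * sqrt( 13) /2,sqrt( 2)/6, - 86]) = [-159 *sqrt( 2), - 86,sqrt( 2 )/6,sqrt( 13 ),5*sqrt( 13)/2,98]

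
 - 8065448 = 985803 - 9051251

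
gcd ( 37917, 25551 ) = 9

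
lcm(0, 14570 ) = 0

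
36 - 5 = 31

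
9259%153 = 79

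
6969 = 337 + 6632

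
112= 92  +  20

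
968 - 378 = 590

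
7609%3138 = 1333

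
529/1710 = 529/1710 = 0.31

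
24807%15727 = 9080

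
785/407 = 1 + 378/407 = 1.93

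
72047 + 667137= 739184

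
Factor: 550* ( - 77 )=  - 2^1 * 5^2*7^1 * 11^2 = -42350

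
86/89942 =43/44971 =0.00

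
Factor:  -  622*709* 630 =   -  277828740 = -2^2*3^2*5^1*7^1* 311^1 * 709^1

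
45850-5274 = 40576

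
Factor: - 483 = -3^1 * 7^1*23^1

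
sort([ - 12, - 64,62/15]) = [- 64,  -  12,62/15]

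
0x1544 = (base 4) 1111010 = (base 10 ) 5444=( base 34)4o4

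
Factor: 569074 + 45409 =614483^1 = 614483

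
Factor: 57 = 3^1 *19^1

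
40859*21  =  858039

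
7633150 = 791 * 9650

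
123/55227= 1/449 = 0.00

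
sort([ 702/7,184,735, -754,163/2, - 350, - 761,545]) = [ - 761,-754, - 350  ,  163/2,702/7, 184, 545 , 735 ] 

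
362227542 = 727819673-365592131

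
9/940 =9/940 = 0.01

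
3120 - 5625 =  -2505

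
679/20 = 679/20 = 33.95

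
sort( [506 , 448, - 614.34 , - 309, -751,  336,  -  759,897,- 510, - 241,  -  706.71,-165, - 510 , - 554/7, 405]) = [ - 759, - 751,  -  706.71,-614.34, - 510, - 510, - 309, - 241, - 165, - 554/7,336, 405, 448, 506, 897 ]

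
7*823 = 5761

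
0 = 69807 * 0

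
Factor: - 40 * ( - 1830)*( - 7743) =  - 566787600  =  - 2^4*3^2*5^2*29^1* 61^1 * 89^1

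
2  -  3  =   - 1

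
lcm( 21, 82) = 1722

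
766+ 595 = 1361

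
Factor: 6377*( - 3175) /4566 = - 2^( - 1 )*3^( - 1 )*5^2* 7^1*127^1 *761^( - 1 )*911^1 = -20246975/4566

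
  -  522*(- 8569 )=4473018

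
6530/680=653/68 = 9.60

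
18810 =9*2090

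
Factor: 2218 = 2^1*1109^1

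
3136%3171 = 3136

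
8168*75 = 612600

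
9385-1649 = 7736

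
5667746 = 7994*709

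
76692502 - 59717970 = 16974532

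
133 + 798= 931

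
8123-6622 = 1501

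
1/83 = 1/83 = 0.01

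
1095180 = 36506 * 30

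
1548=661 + 887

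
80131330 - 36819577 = 43311753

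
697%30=7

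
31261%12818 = 5625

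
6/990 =1/165 = 0.01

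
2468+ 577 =3045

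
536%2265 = 536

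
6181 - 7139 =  - 958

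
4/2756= 1/689 = 0.00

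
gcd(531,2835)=9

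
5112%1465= 717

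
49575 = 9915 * 5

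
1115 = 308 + 807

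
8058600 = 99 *81400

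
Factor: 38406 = 2^1*3^1*37^1*173^1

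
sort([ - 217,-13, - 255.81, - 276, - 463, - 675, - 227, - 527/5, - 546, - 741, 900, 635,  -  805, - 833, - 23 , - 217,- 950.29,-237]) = [ - 950.29, -833, - 805, - 741, - 675, - 546, - 463, - 276, - 255.81, - 237, - 227, - 217 ,  -  217, - 527/5, - 23, - 13,635, 900]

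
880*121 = 106480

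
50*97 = 4850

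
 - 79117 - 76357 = -155474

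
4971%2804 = 2167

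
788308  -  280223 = 508085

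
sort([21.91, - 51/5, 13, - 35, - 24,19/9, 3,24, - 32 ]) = [-35, - 32,-24, - 51/5,19/9,3,13, 21.91,24]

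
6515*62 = 403930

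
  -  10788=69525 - 80313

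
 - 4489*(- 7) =31423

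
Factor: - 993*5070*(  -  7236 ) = 2^3*3^5*5^1*13^2*67^1*331^1 = 36429714360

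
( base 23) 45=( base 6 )241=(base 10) 97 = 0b1100001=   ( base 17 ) 5C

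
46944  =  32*1467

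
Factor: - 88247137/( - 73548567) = 3^ ( - 5 )*11^1*43^1*293^(-1)*1033^( - 1 )*186569^1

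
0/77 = 0 = 0.00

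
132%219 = 132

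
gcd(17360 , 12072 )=8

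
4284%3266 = 1018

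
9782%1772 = 922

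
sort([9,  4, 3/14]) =[3/14, 4,9 ]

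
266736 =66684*4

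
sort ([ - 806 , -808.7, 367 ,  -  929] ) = [ - 929 , - 808.7, - 806,  367 ] 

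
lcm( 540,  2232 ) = 33480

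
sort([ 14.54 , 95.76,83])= [ 14.54, 83, 95.76]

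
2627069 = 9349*281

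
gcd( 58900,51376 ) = 76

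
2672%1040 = 592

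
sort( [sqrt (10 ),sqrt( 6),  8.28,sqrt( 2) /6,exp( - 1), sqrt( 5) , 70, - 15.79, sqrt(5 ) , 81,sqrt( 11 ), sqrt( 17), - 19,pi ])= [ -19, - 15.79,  sqrt(2)/6,exp( - 1), sqrt ( 5),sqrt(5 ), sqrt(6),pi , sqrt( 10),  sqrt( 11),sqrt(17), 8.28,70,81]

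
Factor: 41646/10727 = 2^1*3^1*11^1 * 17^(-1 ) = 66/17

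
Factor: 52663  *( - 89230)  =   - 4699119490= - 2^1 * 5^1*13^1*4051^1*8923^1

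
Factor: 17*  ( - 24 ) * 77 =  - 31416= - 2^3*3^1*7^1 * 11^1*17^1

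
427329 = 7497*57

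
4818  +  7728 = 12546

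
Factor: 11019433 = 743^1*14831^1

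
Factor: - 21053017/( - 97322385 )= 3^( - 1)*5^ ( - 1 )*107^(-1 )*60637^ ( - 1)*21053017^1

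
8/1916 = 2/479 = 0.00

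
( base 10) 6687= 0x1A1F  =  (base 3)100011200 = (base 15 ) 1eac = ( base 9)10150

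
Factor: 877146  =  2^1*3^1 * 146191^1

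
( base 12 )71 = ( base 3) 10011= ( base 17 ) 50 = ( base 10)85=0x55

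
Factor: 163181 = 163181^1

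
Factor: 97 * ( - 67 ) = -6499 = -67^1* 97^1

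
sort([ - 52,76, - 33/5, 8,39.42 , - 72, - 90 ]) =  [ - 90, - 72,-52, - 33/5,8,39.42,76]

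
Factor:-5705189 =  - 7^1*47^1*17341^1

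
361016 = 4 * 90254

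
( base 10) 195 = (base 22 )8j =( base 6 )523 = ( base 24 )83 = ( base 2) 11000011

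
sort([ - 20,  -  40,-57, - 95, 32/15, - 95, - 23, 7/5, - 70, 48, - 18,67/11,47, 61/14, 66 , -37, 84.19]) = [ - 95, - 95, - 70, - 57, - 40,- 37, - 23,  -  20, - 18,7/5, 32/15, 61/14, 67/11,47, 48, 66, 84.19 ]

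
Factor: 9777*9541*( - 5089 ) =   -  474713914773  =  - 3^1*7^2 *29^1 * 47^1 * 727^1*3259^1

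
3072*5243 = 16106496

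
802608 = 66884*12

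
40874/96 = 20437/48 = 425.77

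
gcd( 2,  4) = 2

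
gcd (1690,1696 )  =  2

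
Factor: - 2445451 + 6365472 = 7^1 * 257^1*2179^1= 3920021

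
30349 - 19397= 10952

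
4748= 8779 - 4031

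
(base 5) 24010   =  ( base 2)11011011011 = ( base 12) 1023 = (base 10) 1755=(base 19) 4G7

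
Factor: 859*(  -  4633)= - 41^1*113^1*859^1 = - 3979747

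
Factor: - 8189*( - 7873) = 64471997  =  19^1*431^1*7873^1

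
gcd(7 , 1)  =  1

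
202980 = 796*255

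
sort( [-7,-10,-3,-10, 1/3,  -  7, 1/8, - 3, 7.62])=[-10, - 10,-7, -7, - 3, - 3,1/8, 1/3, 7.62 ]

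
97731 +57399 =155130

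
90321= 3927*23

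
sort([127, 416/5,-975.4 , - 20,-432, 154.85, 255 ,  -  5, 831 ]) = [-975.4,-432,-20, - 5,416/5 , 127, 154.85, 255, 831 ]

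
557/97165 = 557/97165 = 0.01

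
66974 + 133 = 67107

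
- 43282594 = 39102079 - 82384673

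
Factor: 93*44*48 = 2^6 *3^2  *  11^1*31^1 = 196416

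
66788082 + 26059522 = 92847604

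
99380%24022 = 3292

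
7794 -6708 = 1086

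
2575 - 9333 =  - 6758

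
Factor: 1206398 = 2^1*73^1*8263^1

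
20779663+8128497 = 28908160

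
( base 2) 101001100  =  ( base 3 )110022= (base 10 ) 332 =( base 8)514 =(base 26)ck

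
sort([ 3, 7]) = [3,7] 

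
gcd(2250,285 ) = 15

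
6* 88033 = 528198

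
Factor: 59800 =2^3*5^2*13^1*23^1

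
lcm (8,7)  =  56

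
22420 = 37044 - 14624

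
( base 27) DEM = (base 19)186g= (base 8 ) 23225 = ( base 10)9877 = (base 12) 5871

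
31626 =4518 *7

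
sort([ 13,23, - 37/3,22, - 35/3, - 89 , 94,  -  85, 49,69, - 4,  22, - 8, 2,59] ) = [ - 89, - 85, - 37/3,- 35/3, - 8,-4 , 2,13,  22, 22, 23,49,59, 69, 94 ]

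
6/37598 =3/18799 =0.00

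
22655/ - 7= -22655/7 = -3236.43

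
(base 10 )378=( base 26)EE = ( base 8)572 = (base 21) I0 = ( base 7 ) 1050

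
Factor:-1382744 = -2^3 *11^1*19^1*827^1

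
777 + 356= 1133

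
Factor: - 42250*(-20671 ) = 2^1*5^3*7^1*13^2 * 2953^1= 873349750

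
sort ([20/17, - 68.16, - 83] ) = [-83, - 68.16 , 20/17]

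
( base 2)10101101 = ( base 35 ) 4x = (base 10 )173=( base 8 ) 255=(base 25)6n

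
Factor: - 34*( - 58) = 2^2 * 17^1  *  29^1 = 1972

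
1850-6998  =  -5148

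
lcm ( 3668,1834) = 3668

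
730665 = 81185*9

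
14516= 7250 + 7266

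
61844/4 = 15461 = 15461.00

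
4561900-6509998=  - 1948098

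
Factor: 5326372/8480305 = 2^2*5^( - 1 )*17^1*29^1*37^1*73^1*433^( - 1)*3917^( - 1 )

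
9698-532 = 9166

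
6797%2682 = 1433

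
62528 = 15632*4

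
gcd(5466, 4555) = 911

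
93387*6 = 560322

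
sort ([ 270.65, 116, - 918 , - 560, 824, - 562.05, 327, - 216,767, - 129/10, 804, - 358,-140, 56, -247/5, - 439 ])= [ - 918, - 562.05,  -  560, - 439,- 358, - 216, - 140, - 247/5, - 129/10,56,116, 270.65, 327, 767,804, 824] 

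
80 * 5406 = 432480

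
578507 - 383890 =194617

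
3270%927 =489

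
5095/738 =6 + 667/738 = 6.90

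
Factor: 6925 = 5^2*277^1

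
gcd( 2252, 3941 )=563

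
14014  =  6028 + 7986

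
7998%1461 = 693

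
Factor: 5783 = 5783^1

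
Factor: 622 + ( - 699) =-77 = - 7^1*11^1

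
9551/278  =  34 + 99/278 =34.36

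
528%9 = 6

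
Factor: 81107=13^1* 17^1*367^1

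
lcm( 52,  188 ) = 2444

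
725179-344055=381124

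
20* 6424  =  128480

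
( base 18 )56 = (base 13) 75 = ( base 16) 60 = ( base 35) 2q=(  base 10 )96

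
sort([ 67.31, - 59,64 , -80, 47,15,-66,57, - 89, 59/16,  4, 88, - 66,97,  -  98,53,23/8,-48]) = [ - 98, - 89,-80, - 66, - 66 ,-59 ,-48,23/8,59/16, 4 , 15,  47, 53,57,64,  67.31,88, 97]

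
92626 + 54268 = 146894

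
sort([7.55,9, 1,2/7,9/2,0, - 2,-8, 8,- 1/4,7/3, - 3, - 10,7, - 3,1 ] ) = [ - 10, - 8, - 3,-3,-2, - 1/4,0, 2/7, 1,1 , 7/3,9/2, 7,7.55,8, 9] 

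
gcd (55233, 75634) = 1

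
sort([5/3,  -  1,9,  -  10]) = [ - 10 ,-1,5/3 , 9 ]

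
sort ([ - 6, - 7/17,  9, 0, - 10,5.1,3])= [ -10,  -  6, - 7/17, 0,3, 5.1,  9 ] 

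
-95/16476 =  - 1 + 16381/16476 = - 0.01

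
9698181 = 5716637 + 3981544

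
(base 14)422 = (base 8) 1456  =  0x32E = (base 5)11224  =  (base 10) 814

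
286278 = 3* 95426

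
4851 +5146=9997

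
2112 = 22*96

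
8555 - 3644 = 4911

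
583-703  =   - 120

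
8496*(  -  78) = -662688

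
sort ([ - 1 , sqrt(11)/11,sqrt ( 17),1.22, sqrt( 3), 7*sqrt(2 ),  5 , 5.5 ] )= [  -  1, sqrt ( 11 ) /11, 1.22,sqrt( 3), sqrt( 17 ),5,5.5,7*sqrt ( 2 )]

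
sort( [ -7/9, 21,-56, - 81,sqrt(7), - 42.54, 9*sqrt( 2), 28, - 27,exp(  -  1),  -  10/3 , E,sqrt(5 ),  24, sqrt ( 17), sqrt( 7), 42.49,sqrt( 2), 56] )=[-81, - 56, - 42.54, - 27,  -  10/3,  -  7/9, exp ( - 1 ),  sqrt( 2),sqrt( 5 ),  sqrt( 7),sqrt(7 ), E , sqrt(17 ),  9 *sqrt(2),  21, 24, 28, 42.49, 56 ]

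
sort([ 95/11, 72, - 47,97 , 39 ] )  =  [ - 47,95/11 , 39, 72, 97]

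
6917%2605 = 1707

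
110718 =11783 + 98935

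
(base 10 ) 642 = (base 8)1202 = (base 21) 19C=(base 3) 212210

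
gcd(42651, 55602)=9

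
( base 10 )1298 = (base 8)2422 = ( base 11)a80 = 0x512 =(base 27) 1l2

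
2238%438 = 48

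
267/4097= 267/4097 = 0.07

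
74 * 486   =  35964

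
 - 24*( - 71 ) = 1704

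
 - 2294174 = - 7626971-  - 5332797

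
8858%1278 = 1190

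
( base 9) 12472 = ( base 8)20330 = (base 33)7NQ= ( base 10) 8408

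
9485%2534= 1883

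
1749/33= 53 = 53.00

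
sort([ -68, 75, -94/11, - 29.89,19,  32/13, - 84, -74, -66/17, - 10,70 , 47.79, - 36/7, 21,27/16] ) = [-84,-74,  -  68,  -  29.89,-10 ,-94/11,-36/7,- 66/17, 27/16, 32/13,19,21 , 47.79,  70,  75 ] 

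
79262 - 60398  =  18864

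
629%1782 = 629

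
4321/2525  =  4321/2525 = 1.71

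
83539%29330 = 24879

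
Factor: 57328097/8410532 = 2^(  -  2)*13^( - 1) * 17^1* 389^1*8669^1*161741^( - 1)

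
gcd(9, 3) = 3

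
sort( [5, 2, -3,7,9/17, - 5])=[ - 5 , - 3,9/17,  2,5,7]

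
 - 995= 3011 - 4006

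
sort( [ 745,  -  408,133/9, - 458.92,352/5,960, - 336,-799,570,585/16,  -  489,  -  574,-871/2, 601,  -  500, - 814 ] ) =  [ -814, - 799,  -  574,-500,-489, - 458.92,-871/2, -408, - 336, 133/9,585/16 , 352/5, 570, 601,745,960]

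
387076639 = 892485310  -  505408671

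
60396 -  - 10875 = 71271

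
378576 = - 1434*( - 264 )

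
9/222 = 3/74 = 0.04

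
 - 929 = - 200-729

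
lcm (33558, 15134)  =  771834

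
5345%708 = 389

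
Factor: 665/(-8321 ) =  - 5^1*7^1*19^1*53^( - 1)*157^ ( - 1)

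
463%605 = 463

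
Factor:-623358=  - 2^1 * 3^2*34631^1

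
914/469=1 + 445/469 = 1.95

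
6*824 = 4944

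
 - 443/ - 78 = 443/78=5.68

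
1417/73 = 19 + 30/73 = 19.41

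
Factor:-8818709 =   -  61^1*144569^1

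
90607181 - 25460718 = 65146463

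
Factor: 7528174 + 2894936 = 2^1 * 3^1 * 5^1 * 347437^1  =  10423110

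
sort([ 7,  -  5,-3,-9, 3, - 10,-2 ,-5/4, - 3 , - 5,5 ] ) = [ -10 ,- 9, - 5,-5, - 3, - 3,-2, - 5/4, 3,5, 7]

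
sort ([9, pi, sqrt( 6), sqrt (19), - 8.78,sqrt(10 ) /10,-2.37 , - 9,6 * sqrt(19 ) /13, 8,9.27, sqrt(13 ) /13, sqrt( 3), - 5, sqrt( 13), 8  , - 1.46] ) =[ - 9 , -8.78,-5,- 2.37 , - 1.46 , sqrt( 13) /13,sqrt(10) /10  ,  sqrt( 3),6*sqrt (19) /13 , sqrt(6), pi,sqrt (13), sqrt(19 ) , 8 , 8 , 9,9.27 ]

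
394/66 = 5 + 32/33  =  5.97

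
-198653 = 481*( - 413)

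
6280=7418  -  1138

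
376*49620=18657120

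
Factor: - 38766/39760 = - 39/40 = - 2^( - 3)* 3^1*5^(  -  1) * 13^1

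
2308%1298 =1010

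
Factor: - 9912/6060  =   - 2^1*5^( - 1 )*7^1* 59^1*101^( -1) = - 826/505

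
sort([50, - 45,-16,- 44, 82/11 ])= [ -45, - 44, - 16, 82/11, 50] 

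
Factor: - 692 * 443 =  - 2^2*173^1*443^1 = - 306556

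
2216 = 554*4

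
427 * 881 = 376187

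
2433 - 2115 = 318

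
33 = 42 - 9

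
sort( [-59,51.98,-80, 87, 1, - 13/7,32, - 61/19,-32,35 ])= [ - 80, - 59,-32, - 61/19 ,-13/7, 1, 32,  35 , 51.98, 87]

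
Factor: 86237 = 83^1*  1039^1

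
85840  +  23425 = 109265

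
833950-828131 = 5819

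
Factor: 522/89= 2^1*3^2 * 29^1*89^( - 1)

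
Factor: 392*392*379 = 58238656=2^6*7^4*379^1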